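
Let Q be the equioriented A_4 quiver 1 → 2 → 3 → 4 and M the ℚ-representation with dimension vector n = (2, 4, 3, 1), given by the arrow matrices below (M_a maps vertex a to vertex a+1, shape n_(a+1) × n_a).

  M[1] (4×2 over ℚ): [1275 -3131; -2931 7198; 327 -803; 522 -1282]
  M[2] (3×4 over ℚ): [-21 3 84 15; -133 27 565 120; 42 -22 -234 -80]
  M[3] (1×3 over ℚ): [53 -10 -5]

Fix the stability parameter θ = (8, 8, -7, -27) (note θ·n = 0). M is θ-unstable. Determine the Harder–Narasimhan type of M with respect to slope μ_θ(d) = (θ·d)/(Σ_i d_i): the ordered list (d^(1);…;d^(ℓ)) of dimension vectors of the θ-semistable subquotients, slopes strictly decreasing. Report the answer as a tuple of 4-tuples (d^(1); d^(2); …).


Interval decomposition of M: I[1,3], I[1,4], I[2,2]^2, I[3,3].
HN type (ℓ=4): μ^(1)=8; μ^(2)=3; μ^(3)=-9/2; μ^(4)=-7

((0, 2, 0, 0); (1, 1, 1, 0); (1, 1, 1, 1); (0, 0, 1, 0))


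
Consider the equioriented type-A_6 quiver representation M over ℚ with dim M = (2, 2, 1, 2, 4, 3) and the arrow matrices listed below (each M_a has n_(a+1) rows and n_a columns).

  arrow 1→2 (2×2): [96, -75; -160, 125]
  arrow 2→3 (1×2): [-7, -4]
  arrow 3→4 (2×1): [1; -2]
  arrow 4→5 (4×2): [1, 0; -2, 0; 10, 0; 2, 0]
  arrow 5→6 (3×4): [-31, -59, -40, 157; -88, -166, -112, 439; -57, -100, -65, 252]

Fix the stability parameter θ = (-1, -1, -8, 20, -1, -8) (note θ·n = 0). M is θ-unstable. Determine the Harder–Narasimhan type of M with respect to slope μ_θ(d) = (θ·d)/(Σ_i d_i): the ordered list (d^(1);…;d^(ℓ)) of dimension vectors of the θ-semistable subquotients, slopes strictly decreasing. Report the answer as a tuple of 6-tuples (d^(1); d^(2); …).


Barcode: M ≅ I[1,1], I[1,6], I[2,2], I[4,4], I[5,5], I[5,6]^2. HN layers by μ_θ (5 steps, strictly decreasing):
  μ^(1)=20; μ^(2)=11/3; μ^(3)=-1; μ^(4)=-10/3; μ^(5)=-9/2

((0, 0, 0, 1, 0, 0); (0, 0, 0, 1, 1, 1); (1, 1, 0, 0, 1, 0); (1, 1, 1, 0, 0, 0); (0, 0, 0, 0, 2, 2))


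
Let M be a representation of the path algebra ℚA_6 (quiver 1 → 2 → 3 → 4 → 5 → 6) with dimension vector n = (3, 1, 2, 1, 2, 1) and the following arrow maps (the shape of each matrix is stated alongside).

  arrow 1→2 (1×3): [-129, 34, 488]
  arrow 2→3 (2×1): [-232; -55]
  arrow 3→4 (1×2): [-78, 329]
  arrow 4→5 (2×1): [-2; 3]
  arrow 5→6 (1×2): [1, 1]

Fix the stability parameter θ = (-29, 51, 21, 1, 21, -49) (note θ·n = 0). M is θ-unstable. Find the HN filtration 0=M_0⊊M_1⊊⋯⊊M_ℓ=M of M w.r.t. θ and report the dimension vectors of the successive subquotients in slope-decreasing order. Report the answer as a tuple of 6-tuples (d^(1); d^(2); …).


Via rank(M_{q-1}∘⋯∘M_p): M ≅ I[1,1]^2, I[1,6], I[3,3], I[5,5].
μ_θ-semistable layers: μ^(1)=21; μ^(2)=9; μ^(3)=-29

((0, 0, 1, 0, 1, 0); (0, 1, 1, 1, 1, 1); (3, 0, 0, 0, 0, 0))


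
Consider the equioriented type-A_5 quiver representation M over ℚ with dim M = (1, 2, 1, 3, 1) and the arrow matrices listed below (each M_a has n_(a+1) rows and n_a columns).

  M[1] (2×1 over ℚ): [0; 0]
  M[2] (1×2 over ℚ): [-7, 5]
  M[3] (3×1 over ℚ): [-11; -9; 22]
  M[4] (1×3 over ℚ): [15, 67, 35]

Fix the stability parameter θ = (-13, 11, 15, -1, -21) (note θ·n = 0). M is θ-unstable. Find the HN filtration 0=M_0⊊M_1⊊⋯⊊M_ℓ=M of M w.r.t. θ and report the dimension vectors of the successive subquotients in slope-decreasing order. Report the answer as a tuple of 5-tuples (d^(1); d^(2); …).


Via rank(M_{q-1}∘⋯∘M_p): M ≅ I[1,1], I[2,2], I[2,5], I[4,4]^2.
μ_θ-semistable layers: μ^(1)=11; μ^(2)=1; μ^(3)=-1; μ^(4)=-13

((0, 1, 0, 0, 0); (0, 1, 1, 1, 1); (0, 0, 0, 2, 0); (1, 0, 0, 0, 0))


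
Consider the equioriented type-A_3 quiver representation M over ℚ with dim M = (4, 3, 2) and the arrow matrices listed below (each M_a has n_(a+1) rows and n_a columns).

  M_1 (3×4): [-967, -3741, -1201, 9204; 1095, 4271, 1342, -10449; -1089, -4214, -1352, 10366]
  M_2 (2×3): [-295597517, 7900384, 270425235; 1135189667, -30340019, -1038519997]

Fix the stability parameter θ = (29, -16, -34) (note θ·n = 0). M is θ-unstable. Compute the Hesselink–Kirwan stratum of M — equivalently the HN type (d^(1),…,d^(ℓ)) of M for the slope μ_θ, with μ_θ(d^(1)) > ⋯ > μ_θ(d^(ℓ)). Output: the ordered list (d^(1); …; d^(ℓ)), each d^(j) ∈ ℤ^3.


Via rank(M_{q-1}∘⋯∘M_p): M ≅ I[1,1], I[1,2], I[1,3]^2.
μ_θ-semistable layers: μ^(1)=29; μ^(2)=13/2; μ^(3)=-7

((1, 0, 0); (1, 1, 0); (2, 2, 2))


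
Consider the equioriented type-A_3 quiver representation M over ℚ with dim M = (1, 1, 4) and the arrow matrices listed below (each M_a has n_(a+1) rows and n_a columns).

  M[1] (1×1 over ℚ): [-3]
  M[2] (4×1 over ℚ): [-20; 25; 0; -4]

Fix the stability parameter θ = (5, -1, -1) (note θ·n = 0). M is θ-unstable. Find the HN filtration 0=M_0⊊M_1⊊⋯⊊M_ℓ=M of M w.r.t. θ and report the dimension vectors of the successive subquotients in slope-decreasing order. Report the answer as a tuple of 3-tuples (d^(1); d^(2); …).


Interval decomposition of M: I[1,3], I[3,3]^3.
HN type (ℓ=2): μ^(1)=1; μ^(2)=-1

((1, 1, 1); (0, 0, 3))


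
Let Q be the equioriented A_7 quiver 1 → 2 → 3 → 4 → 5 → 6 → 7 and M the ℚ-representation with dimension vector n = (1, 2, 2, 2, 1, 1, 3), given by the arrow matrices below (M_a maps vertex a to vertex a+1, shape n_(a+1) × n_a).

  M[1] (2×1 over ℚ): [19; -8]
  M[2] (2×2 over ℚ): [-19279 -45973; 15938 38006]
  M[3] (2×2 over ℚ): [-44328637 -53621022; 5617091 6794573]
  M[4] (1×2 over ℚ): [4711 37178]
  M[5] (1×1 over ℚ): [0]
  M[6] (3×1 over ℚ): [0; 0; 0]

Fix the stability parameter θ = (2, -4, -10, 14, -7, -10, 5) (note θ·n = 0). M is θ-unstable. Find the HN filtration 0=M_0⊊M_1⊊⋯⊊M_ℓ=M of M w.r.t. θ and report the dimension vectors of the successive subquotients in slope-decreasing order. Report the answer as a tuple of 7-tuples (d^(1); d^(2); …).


Interval decomposition of M: I[1,5], I[2,2], I[3,4], I[6,6], I[7,7]^3.
HN type (ℓ=5): μ^(1)=14; μ^(2)=5; μ^(3)=7/2; μ^(4)=-4; μ^(5)=-10

((0, 0, 0, 1, 0, 0, 0); (0, 0, 0, 0, 0, 0, 3); (0, 0, 0, 1, 1, 0, 0); (1, 2, 1, 0, 0, 0, 0); (0, 0, 1, 0, 0, 1, 0))


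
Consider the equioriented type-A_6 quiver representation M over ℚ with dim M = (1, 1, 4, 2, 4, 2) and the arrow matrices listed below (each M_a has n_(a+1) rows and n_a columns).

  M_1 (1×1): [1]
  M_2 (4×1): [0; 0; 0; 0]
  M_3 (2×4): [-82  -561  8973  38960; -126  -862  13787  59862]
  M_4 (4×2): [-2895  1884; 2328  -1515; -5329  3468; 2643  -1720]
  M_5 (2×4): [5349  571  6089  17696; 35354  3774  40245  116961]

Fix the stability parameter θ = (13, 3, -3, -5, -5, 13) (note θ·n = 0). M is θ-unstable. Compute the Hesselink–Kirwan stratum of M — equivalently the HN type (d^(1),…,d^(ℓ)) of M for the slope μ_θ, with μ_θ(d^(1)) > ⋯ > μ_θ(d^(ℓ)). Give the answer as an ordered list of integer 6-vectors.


Interval decomposition of M: I[1,2], I[3,3]^2, I[3,5], I[3,6], I[5,5], I[5,6].
HN type (ℓ=5): μ^(1)=13; μ^(2)=8; μ^(3)=-3; μ^(4)=-13/3; μ^(5)=-5

((0, 0, 0, 0, 0, 2); (1, 1, 0, 0, 0, 0); (0, 0, 2, 0, 0, 0); (0, 0, 2, 2, 2, 0); (0, 0, 0, 0, 2, 0))


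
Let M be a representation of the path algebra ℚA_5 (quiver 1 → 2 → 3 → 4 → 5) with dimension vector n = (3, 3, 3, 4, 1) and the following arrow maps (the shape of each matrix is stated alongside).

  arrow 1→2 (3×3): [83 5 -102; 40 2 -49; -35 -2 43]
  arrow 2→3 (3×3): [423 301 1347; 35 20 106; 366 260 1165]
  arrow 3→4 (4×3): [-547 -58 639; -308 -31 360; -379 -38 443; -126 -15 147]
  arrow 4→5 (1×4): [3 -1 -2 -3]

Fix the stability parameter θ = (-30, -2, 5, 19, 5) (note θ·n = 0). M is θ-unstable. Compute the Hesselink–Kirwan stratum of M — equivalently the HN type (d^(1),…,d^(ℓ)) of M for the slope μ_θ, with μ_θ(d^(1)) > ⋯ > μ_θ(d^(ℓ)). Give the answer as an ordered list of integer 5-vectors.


Barcode: M ≅ I[1,4]^2, I[1,5], I[4,4]. HN layers by μ_θ (5 steps, strictly decreasing):
  μ^(1)=19; μ^(2)=12; μ^(3)=5; μ^(4)=-2; μ^(5)=-30

((0, 0, 0, 3, 0); (0, 0, 0, 1, 1); (0, 0, 3, 0, 0); (0, 3, 0, 0, 0); (3, 0, 0, 0, 0))


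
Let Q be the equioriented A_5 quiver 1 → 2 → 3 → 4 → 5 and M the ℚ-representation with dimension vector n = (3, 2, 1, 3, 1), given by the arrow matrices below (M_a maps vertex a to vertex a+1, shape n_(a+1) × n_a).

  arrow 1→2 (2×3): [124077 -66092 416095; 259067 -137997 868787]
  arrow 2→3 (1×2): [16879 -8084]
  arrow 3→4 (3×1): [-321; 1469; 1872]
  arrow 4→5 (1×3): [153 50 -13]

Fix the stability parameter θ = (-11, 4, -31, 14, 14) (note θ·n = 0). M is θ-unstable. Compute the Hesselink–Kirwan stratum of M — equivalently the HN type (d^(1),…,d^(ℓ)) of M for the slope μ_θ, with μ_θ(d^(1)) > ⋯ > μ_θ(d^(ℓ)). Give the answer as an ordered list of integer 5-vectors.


Interval decomposition of M: I[1,1], I[1,2], I[1,5], I[4,4]^2.
HN type (ℓ=4): μ^(1)=14; μ^(2)=4; μ^(3)=-11; μ^(4)=-38/3

((0, 0, 0, 3, 1); (0, 1, 0, 0, 0); (2, 0, 0, 0, 0); (1, 1, 1, 0, 0))


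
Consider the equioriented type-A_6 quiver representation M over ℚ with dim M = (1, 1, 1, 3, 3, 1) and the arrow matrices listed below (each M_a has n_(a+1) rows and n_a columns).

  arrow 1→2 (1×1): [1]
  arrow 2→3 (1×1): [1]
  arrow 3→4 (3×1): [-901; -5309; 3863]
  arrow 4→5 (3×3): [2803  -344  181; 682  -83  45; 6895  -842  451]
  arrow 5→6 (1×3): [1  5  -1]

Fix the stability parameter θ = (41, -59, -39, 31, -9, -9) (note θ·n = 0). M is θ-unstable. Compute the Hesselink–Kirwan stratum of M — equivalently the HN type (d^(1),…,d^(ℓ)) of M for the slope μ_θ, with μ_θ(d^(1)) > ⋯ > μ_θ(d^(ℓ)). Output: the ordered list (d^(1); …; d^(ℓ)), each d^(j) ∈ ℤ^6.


Interval decomposition of M: I[1,5], I[4,4], I[4,6], I[5,5].
HN type (ℓ=5): μ^(1)=31; μ^(2)=11; μ^(3)=13/3; μ^(4)=-9; μ^(5)=-19

((0, 0, 0, 1, 0, 0); (0, 0, 0, 1, 1, 0); (0, 0, 0, 1, 1, 1); (0, 0, 0, 0, 1, 0); (1, 1, 1, 0, 0, 0))


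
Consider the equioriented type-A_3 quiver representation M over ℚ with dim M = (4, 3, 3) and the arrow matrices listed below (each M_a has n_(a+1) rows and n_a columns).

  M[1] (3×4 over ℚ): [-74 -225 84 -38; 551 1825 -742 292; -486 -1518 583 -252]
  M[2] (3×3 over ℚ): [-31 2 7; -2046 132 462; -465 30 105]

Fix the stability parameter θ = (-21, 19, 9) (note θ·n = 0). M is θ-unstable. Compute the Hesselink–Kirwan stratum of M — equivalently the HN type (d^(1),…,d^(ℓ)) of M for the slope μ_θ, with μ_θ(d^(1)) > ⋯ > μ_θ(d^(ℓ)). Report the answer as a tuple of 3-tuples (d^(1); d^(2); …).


Barcode: M ≅ I[1,1], I[1,2]^2, I[1,3], I[3,3]^2. HN layers by μ_θ (4 steps, strictly decreasing):
  μ^(1)=19; μ^(2)=14; μ^(3)=9; μ^(4)=-21

((0, 2, 0); (0, 1, 1); (0, 0, 2); (4, 0, 0))


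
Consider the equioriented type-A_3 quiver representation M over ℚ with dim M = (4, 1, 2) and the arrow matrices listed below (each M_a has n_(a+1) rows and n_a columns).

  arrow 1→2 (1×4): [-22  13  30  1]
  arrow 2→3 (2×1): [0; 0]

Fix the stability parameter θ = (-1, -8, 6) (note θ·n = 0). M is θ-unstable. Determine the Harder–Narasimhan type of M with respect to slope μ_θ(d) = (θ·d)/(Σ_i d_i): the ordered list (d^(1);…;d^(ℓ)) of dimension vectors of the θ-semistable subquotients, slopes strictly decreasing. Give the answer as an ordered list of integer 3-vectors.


Via rank(M_{q-1}∘⋯∘M_p): M ≅ I[1,1]^3, I[1,2], I[3,3]^2.
μ_θ-semistable layers: μ^(1)=6; μ^(2)=-1; μ^(3)=-9/2

((0, 0, 2); (3, 0, 0); (1, 1, 0))


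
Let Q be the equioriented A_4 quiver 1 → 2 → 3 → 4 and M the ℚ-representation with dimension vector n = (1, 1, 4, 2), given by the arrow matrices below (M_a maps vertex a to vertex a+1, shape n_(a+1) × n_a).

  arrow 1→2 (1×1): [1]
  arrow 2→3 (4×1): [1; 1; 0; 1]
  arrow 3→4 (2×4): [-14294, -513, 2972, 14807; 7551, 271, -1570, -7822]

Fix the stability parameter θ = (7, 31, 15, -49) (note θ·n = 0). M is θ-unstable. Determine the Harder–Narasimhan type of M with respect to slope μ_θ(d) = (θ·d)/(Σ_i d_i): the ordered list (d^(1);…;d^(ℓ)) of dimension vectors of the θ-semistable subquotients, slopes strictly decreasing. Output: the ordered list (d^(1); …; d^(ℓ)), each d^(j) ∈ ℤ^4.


Via rank(M_{q-1}∘⋯∘M_p): M ≅ I[1,3], I[3,3], I[3,4]^2.
μ_θ-semistable layers: μ^(1)=23; μ^(2)=15; μ^(3)=7; μ^(4)=-17

((0, 1, 1, 0); (0, 0, 1, 0); (1, 0, 0, 0); (0, 0, 2, 2))


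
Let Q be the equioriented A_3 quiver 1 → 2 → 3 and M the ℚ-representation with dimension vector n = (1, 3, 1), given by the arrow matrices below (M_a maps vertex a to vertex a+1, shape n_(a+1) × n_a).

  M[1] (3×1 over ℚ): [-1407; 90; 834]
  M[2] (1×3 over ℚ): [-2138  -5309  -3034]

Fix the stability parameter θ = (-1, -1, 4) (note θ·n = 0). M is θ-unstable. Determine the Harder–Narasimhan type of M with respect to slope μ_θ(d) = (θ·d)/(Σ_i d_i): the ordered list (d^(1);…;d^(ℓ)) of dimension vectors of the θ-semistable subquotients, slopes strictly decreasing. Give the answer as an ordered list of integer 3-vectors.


Barcode: M ≅ I[1,2], I[2,2], I[2,3]. HN layers by μ_θ (2 steps, strictly decreasing):
  μ^(1)=4; μ^(2)=-1

((0, 0, 1); (1, 3, 0))


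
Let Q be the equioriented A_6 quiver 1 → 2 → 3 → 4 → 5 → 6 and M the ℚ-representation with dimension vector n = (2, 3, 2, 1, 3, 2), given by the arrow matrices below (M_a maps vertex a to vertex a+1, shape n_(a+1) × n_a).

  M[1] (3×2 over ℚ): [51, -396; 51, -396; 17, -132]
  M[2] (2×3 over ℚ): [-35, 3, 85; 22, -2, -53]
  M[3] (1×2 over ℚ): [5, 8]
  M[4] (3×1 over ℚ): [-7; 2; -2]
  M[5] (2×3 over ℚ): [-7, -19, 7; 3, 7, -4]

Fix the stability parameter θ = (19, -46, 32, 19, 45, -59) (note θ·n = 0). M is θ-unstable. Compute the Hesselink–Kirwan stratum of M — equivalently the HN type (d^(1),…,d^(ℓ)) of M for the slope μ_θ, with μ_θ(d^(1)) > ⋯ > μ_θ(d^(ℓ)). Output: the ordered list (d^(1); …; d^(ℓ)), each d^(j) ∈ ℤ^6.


Barcode: M ≅ I[1,1], I[1,6], I[2,2], I[2,3], I[5,5], I[5,6]. HN layers by μ_θ (7 steps, strictly decreasing):
  μ^(1)=45; μ^(2)=32; μ^(3)=19; μ^(4)=37/4; μ^(5)=-7; μ^(6)=-27/2; μ^(7)=-46

((0, 0, 0, 0, 1, 0); (0, 0, 1, 0, 0, 0); (1, 0, 0, 0, 0, 0); (0, 0, 1, 1, 1, 1); (0, 0, 0, 0, 1, 1); (1, 1, 0, 0, 0, 0); (0, 2, 0, 0, 0, 0))


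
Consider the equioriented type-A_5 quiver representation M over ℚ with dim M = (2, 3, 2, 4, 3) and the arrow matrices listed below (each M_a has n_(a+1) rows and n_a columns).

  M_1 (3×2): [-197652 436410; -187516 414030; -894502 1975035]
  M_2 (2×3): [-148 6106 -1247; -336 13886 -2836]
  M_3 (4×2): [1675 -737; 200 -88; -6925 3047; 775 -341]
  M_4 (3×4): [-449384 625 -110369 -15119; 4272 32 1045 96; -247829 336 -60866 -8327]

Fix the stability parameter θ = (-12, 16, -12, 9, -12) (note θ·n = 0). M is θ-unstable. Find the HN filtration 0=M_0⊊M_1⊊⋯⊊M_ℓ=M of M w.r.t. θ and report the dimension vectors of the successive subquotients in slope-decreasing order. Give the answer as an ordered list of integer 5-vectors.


Barcode: M ≅ I[1,1], I[1,5], I[2,2], I[2,3], I[4,4], I[4,5]^2. HN layers by μ_θ (6 steps, strictly decreasing):
  μ^(1)=16; μ^(2)=9; μ^(3)=2; μ^(4)=1/4; μ^(5)=-3/2; μ^(6)=-12

((0, 1, 0, 0, 0); (0, 0, 0, 1, 0); (0, 1, 1, 0, 0); (0, 1, 1, 1, 1); (0, 0, 0, 2, 2); (2, 0, 0, 0, 0))


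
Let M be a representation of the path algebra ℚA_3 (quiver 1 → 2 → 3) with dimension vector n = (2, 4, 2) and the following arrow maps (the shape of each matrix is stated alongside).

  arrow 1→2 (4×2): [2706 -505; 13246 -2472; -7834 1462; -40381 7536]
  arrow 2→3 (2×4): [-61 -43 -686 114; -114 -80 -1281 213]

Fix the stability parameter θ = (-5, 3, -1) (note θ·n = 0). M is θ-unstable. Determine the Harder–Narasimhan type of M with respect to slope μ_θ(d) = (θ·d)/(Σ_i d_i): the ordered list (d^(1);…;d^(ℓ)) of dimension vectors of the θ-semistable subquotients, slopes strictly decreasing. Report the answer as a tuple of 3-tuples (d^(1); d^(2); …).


Interval decomposition of M: I[1,3]^2, I[2,2]^2.
HN type (ℓ=3): μ^(1)=3; μ^(2)=1; μ^(3)=-5

((0, 2, 0); (0, 2, 2); (2, 0, 0))


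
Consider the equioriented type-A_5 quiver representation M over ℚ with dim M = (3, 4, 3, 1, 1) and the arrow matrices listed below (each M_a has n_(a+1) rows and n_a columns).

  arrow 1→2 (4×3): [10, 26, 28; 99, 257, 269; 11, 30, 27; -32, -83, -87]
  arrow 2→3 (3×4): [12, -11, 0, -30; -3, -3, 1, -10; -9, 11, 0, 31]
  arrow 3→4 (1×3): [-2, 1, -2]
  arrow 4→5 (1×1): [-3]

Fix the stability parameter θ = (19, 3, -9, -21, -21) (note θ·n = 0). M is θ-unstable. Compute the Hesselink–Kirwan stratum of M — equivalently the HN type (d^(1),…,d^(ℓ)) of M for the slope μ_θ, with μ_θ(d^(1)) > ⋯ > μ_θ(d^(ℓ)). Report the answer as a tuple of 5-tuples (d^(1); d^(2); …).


Interval decomposition of M: I[1,3]^2, I[1,5], I[2,2].
HN type (ℓ=3): μ^(1)=13/3; μ^(2)=3; μ^(3)=-29/5

((2, 2, 2, 0, 0); (0, 1, 0, 0, 0); (1, 1, 1, 1, 1))


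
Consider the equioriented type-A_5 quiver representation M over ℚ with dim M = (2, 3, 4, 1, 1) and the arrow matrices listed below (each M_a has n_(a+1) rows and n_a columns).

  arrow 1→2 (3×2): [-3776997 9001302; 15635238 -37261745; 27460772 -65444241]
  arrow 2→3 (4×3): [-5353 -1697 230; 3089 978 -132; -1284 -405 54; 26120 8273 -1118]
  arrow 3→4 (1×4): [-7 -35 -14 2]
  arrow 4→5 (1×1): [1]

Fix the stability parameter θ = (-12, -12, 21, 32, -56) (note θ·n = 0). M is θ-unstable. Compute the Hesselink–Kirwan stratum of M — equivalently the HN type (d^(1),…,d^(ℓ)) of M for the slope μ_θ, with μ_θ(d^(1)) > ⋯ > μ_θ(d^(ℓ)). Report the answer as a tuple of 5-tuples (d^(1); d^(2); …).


Via rank(M_{q-1}∘⋯∘M_p): M ≅ I[1,3], I[1,5], I[2,2], I[3,3]^2.
μ_θ-semistable layers: μ^(1)=21; μ^(2)=-1; μ^(3)=-12

((0, 0, 3, 0, 0); (0, 0, 1, 1, 1); (2, 3, 0, 0, 0))


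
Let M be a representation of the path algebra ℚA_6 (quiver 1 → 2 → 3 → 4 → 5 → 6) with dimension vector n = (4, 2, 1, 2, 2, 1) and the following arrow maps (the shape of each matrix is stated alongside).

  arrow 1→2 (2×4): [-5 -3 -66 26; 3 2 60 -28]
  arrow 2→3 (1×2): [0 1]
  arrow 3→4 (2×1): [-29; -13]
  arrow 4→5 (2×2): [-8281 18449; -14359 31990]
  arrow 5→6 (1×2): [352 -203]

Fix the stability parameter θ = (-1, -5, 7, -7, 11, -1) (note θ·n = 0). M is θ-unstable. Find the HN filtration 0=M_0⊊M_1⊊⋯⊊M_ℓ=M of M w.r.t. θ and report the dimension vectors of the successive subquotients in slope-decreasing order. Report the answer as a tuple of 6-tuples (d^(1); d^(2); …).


Interval decomposition of M: I[1,1]^2, I[1,2], I[1,6], I[4,5].
HN type (ℓ=6): μ^(1)=11; μ^(2)=5; μ^(3)=0; μ^(4)=-1; μ^(5)=-3; μ^(6)=-7

((0, 0, 0, 0, 1, 0); (0, 0, 0, 0, 1, 1); (0, 0, 1, 1, 0, 0); (2, 0, 0, 0, 0, 0); (2, 2, 0, 0, 0, 0); (0, 0, 0, 1, 0, 0))


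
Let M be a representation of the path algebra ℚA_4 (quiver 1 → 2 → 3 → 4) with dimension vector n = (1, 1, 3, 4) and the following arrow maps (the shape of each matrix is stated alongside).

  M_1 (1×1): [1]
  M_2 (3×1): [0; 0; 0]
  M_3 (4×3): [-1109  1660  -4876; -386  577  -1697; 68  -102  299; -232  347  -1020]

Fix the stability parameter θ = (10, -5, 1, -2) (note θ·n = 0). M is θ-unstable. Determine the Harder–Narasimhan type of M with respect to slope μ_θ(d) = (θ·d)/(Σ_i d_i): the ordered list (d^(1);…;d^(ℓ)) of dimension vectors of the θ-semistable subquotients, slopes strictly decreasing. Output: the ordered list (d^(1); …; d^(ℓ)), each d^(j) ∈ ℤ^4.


Barcode: M ≅ I[1,2], I[3,4]^3, I[4,4]. HN layers by μ_θ (3 steps, strictly decreasing):
  μ^(1)=5/2; μ^(2)=-1/2; μ^(3)=-2

((1, 1, 0, 0); (0, 0, 3, 3); (0, 0, 0, 1))


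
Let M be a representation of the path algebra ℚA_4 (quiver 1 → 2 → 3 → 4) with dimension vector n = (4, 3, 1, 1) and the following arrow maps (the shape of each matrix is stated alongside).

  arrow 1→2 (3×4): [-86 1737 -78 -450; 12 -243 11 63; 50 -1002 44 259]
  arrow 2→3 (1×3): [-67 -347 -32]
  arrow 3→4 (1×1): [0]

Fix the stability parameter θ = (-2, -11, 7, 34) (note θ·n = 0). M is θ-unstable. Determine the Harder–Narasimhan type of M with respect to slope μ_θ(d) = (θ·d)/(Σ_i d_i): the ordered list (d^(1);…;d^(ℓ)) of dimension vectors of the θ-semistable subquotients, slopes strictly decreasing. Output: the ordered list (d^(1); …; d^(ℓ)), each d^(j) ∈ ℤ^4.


Barcode: M ≅ I[1,1], I[1,2]^2, I[1,3], I[4,4]. HN layers by μ_θ (4 steps, strictly decreasing):
  μ^(1)=34; μ^(2)=7; μ^(3)=-2; μ^(4)=-13/2

((0, 0, 0, 1); (0, 0, 1, 0); (1, 0, 0, 0); (3, 3, 0, 0))


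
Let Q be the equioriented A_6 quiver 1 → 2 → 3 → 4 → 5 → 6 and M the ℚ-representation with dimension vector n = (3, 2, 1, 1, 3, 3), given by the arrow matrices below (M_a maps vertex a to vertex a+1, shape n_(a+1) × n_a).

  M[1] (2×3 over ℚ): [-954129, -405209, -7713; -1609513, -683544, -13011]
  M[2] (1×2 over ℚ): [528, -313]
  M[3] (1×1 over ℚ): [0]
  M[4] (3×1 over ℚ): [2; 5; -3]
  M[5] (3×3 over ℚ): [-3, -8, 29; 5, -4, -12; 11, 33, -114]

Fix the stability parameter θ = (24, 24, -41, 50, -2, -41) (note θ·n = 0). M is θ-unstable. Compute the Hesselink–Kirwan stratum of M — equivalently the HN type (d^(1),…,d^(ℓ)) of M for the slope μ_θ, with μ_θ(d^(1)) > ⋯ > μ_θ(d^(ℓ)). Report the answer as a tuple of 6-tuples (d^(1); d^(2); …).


Interval decomposition of M: I[1,1], I[1,2], I[1,3], I[4,6], I[5,6]^2.
HN type (ℓ=3): μ^(1)=24; μ^(2)=7/3; μ^(3)=-43/2

((2, 1, 0, 0, 0, 0); (1, 1, 1, 1, 1, 1); (0, 0, 0, 0, 2, 2))


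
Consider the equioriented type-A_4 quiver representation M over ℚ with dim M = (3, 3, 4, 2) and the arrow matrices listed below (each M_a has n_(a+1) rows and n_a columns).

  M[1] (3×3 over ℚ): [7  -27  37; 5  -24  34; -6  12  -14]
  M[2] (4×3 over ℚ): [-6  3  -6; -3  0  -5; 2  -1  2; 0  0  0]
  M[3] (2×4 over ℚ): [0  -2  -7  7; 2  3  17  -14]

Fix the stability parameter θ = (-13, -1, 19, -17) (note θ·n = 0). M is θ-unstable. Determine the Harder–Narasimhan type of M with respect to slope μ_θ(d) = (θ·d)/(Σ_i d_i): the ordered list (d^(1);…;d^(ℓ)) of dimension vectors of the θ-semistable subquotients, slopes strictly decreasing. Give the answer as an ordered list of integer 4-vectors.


Via rank(M_{q-1}∘⋯∘M_p): M ≅ I[1,2], I[1,4]^2, I[3,3]^2.
μ_θ-semistable layers: μ^(1)=19; μ^(2)=1; μ^(3)=-1; μ^(4)=-13

((0, 0, 2, 0); (0, 0, 2, 2); (0, 3, 0, 0); (3, 0, 0, 0))


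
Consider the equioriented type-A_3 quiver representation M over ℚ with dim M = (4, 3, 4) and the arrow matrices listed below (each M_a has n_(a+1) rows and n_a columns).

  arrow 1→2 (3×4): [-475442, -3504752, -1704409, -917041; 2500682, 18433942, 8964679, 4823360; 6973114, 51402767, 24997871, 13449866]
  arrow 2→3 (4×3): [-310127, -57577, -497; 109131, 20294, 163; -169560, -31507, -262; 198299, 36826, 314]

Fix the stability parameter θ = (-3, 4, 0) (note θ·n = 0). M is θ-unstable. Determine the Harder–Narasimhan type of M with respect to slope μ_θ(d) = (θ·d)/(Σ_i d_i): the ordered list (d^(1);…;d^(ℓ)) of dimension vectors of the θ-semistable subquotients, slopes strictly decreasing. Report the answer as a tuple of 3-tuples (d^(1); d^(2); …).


Via rank(M_{q-1}∘⋯∘M_p): M ≅ I[1,1], I[1,3]^3, I[3,3].
μ_θ-semistable layers: μ^(1)=2; μ^(2)=0; μ^(3)=-3

((0, 3, 3); (0, 0, 1); (4, 0, 0))


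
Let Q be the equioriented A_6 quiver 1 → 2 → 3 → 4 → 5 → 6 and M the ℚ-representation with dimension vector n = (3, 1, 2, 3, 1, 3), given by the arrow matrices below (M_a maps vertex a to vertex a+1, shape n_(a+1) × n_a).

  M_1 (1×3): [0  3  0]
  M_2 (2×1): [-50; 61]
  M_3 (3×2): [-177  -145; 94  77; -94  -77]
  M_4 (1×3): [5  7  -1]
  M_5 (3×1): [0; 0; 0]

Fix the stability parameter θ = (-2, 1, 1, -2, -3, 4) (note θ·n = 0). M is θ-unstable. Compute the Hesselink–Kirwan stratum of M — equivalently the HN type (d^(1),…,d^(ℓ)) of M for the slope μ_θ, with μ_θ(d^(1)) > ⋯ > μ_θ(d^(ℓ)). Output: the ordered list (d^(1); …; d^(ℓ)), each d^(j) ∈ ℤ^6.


Via rank(M_{q-1}∘⋯∘M_p): M ≅ I[1,1]^2, I[1,5], I[3,4], I[4,4], I[6,6]^3.
μ_θ-semistable layers: μ^(1)=4; μ^(2)=-1/2; μ^(3)=-3/4; μ^(4)=-2

((0, 0, 0, 0, 0, 3); (0, 0, 1, 1, 0, 0); (0, 1, 1, 1, 1, 0); (3, 0, 0, 1, 0, 0))


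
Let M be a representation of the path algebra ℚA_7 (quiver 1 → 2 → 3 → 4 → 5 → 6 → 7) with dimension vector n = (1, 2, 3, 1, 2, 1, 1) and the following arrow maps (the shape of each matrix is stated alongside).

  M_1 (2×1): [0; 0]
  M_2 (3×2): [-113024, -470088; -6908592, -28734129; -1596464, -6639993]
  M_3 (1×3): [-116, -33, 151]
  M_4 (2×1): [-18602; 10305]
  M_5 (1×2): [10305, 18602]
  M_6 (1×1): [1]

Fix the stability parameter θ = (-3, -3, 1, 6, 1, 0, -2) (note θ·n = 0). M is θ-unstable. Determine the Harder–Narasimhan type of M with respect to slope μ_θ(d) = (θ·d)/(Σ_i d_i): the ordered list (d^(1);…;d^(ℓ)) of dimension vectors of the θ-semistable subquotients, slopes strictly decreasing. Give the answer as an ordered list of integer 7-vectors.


Barcode: M ≅ I[1,1], I[2,2], I[2,5], I[3,3]^2, I[5,7]. HN layers by μ_θ (4 steps, strictly decreasing):
  μ^(1)=7/2; μ^(2)=1; μ^(3)=-1/3; μ^(4)=-3

((0, 0, 0, 1, 1, 0, 0); (0, 0, 3, 0, 0, 0, 0); (0, 0, 0, 0, 1, 1, 1); (1, 2, 0, 0, 0, 0, 0))


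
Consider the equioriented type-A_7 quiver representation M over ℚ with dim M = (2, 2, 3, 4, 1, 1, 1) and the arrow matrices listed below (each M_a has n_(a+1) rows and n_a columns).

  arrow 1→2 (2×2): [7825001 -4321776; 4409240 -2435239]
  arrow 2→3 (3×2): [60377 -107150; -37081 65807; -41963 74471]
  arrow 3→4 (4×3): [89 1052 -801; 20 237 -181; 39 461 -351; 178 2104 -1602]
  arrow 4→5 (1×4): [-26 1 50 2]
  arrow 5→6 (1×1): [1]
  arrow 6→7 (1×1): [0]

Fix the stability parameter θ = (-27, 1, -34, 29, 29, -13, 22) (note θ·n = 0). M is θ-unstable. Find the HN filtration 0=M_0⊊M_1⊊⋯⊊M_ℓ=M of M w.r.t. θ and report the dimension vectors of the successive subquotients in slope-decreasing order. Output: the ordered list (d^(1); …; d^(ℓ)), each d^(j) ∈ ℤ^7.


Via rank(M_{q-1}∘⋯∘M_p): M ≅ I[1,4], I[1,6], I[3,4], I[4,4], I[7,7].
μ_θ-semistable layers: μ^(1)=29; μ^(2)=22; μ^(3)=15; μ^(4)=-33/2; μ^(5)=-27; μ^(6)=-34

((0, 0, 0, 3, 0, 0, 0); (0, 0, 0, 0, 0, 0, 1); (0, 0, 0, 1, 1, 1, 0); (0, 2, 2, 0, 0, 0, 0); (2, 0, 0, 0, 0, 0, 0); (0, 0, 1, 0, 0, 0, 0))


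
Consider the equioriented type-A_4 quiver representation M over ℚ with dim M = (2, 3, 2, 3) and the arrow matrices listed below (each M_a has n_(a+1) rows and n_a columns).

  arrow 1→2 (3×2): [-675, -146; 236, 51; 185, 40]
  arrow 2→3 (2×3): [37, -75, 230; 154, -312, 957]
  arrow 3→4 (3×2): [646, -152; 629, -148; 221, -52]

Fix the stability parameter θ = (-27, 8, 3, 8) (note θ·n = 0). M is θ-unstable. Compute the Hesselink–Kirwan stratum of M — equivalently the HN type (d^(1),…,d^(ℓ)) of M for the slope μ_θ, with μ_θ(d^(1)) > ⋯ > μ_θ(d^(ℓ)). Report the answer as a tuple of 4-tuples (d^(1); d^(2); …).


Interval decomposition of M: I[1,3], I[1,4], I[2,2], I[4,4]^2.
HN type (ℓ=3): μ^(1)=8; μ^(2)=11/2; μ^(3)=-27

((0, 1, 0, 3); (0, 2, 2, 0); (2, 0, 0, 0))


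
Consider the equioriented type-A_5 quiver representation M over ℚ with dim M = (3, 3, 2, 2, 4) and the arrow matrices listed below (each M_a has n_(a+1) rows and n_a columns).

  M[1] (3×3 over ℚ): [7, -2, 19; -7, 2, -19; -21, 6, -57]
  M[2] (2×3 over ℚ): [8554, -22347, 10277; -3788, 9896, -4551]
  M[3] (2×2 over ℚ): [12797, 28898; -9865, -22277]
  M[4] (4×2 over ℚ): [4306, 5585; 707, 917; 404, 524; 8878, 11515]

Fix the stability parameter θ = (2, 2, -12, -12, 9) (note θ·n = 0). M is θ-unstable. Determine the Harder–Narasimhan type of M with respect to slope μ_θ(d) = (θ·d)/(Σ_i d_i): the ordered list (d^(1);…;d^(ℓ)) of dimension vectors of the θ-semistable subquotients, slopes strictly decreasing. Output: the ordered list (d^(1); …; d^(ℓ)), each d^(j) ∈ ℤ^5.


Barcode: M ≅ I[1,1]^2, I[1,5], I[2,2], I[2,5], I[5,5]^2. HN layers by μ_θ (4 steps, strictly decreasing):
  μ^(1)=9; μ^(2)=2; μ^(3)=-5; μ^(4)=-22/3

((0, 0, 0, 0, 4); (2, 1, 0, 0, 0); (1, 1, 1, 1, 0); (0, 1, 1, 1, 0))


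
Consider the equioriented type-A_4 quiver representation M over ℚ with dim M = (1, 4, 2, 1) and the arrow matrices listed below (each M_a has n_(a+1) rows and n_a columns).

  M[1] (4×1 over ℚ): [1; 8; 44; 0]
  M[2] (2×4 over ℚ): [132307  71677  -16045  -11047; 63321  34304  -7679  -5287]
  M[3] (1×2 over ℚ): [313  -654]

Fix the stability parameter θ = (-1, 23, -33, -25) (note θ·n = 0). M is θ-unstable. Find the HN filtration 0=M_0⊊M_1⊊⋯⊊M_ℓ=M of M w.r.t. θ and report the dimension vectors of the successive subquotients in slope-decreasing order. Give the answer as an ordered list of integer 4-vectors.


Barcode: M ≅ I[1,4], I[2,2]^2, I[2,3]. HN layers by μ_θ (3 steps, strictly decreasing):
  μ^(1)=23; μ^(2)=-5; μ^(3)=-9

((0, 2, 0, 0); (0, 1, 1, 0); (1, 1, 1, 1))


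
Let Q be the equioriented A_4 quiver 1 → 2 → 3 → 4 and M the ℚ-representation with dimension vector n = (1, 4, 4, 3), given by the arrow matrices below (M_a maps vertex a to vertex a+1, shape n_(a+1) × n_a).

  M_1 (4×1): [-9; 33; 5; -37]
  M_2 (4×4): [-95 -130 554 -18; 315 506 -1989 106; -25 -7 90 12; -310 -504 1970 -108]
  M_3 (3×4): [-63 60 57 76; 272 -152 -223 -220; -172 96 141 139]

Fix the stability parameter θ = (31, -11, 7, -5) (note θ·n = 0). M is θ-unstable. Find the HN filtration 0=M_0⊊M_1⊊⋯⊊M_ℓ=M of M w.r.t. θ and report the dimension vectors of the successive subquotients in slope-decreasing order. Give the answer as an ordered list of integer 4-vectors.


Interval decomposition of M: I[1,4], I[2,2], I[2,4]^2, I[3,3].
HN type (ℓ=4): μ^(1)=7; μ^(2)=11/2; μ^(3)=1; μ^(4)=-11

((0, 0, 1, 0); (1, 1, 1, 1); (0, 0, 2, 2); (0, 3, 0, 0))


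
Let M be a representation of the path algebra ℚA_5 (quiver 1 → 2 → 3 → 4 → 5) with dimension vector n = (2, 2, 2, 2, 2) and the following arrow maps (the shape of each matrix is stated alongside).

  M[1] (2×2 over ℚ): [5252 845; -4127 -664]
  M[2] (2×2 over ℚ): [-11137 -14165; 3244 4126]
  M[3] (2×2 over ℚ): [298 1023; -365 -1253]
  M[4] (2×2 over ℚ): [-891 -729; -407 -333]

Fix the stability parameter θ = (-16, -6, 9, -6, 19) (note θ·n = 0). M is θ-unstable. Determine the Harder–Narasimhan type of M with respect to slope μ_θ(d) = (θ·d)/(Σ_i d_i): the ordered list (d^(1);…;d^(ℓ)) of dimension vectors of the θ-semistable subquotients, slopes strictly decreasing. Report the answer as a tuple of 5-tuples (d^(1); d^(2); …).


Barcode: M ≅ I[1,4], I[1,5], I[5,5]. HN layers by μ_θ (4 steps, strictly decreasing):
  μ^(1)=19; μ^(2)=3/2; μ^(3)=-6; μ^(4)=-16

((0, 0, 0, 0, 2); (0, 0, 2, 2, 0); (0, 2, 0, 0, 0); (2, 0, 0, 0, 0))


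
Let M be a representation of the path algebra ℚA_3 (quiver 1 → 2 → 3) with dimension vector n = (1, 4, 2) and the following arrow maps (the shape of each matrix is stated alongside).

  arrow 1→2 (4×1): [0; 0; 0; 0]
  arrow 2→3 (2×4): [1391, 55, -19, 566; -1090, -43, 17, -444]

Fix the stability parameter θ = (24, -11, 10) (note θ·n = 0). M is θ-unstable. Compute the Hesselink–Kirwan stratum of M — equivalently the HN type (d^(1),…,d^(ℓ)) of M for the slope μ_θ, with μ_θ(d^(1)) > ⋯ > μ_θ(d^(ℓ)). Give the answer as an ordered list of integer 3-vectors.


Interval decomposition of M: I[1,1], I[2,2]^2, I[2,3]^2.
HN type (ℓ=3): μ^(1)=24; μ^(2)=10; μ^(3)=-11

((1, 0, 0); (0, 0, 2); (0, 4, 0))


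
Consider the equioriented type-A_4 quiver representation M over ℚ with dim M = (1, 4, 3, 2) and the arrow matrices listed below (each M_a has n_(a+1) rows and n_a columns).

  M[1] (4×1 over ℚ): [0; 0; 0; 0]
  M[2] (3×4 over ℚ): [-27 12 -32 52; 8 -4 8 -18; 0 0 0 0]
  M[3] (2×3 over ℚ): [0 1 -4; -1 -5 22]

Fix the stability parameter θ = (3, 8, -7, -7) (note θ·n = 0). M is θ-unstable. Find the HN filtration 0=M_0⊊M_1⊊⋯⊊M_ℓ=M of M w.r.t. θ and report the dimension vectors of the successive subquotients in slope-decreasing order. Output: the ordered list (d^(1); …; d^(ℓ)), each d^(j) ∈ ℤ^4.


Barcode: M ≅ I[1,1], I[2,2]^2, I[2,4]^2, I[3,3]. HN layers by μ_θ (4 steps, strictly decreasing):
  μ^(1)=8; μ^(2)=3; μ^(3)=-2; μ^(4)=-7

((0, 2, 0, 0); (1, 0, 0, 0); (0, 2, 2, 2); (0, 0, 1, 0))


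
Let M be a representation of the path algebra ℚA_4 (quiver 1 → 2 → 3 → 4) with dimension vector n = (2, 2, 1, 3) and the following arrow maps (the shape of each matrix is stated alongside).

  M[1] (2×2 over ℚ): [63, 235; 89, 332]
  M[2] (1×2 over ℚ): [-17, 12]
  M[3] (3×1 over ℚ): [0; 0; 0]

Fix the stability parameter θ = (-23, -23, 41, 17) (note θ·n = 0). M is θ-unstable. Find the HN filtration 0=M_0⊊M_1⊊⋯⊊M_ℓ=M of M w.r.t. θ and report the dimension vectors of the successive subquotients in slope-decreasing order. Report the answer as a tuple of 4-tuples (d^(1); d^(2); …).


Via rank(M_{q-1}∘⋯∘M_p): M ≅ I[1,2], I[1,3], I[4,4]^3.
μ_θ-semistable layers: μ^(1)=41; μ^(2)=17; μ^(3)=-23

((0, 0, 1, 0); (0, 0, 0, 3); (2, 2, 0, 0))


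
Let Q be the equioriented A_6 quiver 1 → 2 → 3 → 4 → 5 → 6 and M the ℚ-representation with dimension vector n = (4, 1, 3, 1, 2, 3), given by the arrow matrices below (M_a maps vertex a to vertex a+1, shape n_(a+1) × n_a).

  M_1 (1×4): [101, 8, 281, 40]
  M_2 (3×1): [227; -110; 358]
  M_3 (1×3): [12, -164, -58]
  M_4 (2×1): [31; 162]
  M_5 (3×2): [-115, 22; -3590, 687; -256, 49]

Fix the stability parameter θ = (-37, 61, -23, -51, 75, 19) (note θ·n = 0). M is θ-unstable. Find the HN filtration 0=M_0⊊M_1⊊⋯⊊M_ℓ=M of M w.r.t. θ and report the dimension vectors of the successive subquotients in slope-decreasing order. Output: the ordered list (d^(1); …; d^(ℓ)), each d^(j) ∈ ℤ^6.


Interval decomposition of M: I[1,1]^3, I[1,3], I[3,3], I[3,6], I[5,6], I[6,6].
HN type (ℓ=4): μ^(1)=47; μ^(2)=19; μ^(3)=-23; μ^(4)=-37

((0, 0, 0, 0, 2, 2); (0, 1, 1, 0, 0, 1); (0, 0, 1, 0, 0, 0); (4, 0, 1, 1, 0, 0))


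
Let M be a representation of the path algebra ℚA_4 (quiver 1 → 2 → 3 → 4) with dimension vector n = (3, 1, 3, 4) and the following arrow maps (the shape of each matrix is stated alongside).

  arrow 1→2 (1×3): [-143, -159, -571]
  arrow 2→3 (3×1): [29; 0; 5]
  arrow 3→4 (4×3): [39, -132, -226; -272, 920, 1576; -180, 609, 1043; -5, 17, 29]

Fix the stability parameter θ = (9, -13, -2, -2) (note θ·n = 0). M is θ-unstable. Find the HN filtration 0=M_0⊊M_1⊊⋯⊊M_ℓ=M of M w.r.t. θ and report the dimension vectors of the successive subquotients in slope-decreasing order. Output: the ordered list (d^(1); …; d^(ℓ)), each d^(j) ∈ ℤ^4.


Interval decomposition of M: I[1,1]^2, I[1,4], I[3,3], I[3,4], I[4,4]^2.
HN type (ℓ=2): μ^(1)=9; μ^(2)=-2

((2, 0, 0, 0); (1, 1, 3, 4))


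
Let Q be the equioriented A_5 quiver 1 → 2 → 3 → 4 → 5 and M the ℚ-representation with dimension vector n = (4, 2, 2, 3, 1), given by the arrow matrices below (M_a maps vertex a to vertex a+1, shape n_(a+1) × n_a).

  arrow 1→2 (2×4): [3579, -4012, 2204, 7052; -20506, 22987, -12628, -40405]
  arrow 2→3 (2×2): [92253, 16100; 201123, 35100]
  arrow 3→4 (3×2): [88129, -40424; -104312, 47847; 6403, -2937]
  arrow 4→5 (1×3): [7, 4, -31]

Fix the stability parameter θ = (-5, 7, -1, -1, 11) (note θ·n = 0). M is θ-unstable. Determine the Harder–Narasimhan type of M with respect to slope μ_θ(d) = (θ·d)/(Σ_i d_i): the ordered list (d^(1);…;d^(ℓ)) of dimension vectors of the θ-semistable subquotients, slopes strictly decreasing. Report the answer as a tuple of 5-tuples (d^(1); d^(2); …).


Barcode: M ≅ I[1,1]^2, I[1,2], I[1,5], I[3,4], I[4,4]. HN layers by μ_θ (5 steps, strictly decreasing):
  μ^(1)=11; μ^(2)=7; μ^(3)=5/3; μ^(4)=-1; μ^(5)=-5

((0, 0, 0, 0, 1); (0, 1, 0, 0, 0); (0, 1, 1, 1, 0); (0, 0, 1, 2, 0); (4, 0, 0, 0, 0))


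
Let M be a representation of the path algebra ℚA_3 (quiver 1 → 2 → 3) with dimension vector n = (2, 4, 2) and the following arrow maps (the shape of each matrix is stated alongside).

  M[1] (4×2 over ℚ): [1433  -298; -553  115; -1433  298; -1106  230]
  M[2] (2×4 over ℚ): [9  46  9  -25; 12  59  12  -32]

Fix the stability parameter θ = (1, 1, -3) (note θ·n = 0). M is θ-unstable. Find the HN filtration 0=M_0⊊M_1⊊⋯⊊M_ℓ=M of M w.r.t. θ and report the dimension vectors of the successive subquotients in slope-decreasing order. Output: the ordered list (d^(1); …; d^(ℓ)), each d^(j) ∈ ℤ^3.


Interval decomposition of M: I[1,2], I[1,3], I[2,2], I[2,3].
HN type (ℓ=3): μ^(1)=1; μ^(2)=-1/3; μ^(3)=-1

((1, 2, 0); (1, 1, 1); (0, 1, 1))


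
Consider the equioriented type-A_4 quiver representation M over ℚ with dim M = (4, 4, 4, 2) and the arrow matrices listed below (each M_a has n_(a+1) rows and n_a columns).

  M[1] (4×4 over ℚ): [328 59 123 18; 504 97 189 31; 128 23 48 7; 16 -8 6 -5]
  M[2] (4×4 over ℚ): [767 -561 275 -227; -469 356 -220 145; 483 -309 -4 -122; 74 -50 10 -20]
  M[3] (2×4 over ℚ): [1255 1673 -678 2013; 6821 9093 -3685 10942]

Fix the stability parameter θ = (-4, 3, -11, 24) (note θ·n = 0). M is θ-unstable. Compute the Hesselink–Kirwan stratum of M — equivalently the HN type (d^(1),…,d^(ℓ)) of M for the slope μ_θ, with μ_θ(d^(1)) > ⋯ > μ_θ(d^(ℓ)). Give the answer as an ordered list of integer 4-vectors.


Barcode: M ≅ I[1,1], I[1,3], I[1,4]^2, I[2,3]. HN layers by μ_θ (2 steps, strictly decreasing):
  μ^(1)=24; μ^(2)=-4

((0, 0, 0, 2); (4, 4, 4, 0))


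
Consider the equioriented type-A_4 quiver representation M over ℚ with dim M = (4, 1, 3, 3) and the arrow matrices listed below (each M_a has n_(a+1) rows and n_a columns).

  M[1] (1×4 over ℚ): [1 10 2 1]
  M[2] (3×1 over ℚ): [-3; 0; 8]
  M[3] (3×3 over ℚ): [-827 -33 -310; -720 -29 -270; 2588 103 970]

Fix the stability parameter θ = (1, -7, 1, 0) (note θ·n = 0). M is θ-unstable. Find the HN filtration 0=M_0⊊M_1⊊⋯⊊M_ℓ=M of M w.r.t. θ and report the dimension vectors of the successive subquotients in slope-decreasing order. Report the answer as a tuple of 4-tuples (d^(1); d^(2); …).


Interval decomposition of M: I[1,1]^3, I[1,4], I[3,3], I[3,4], I[4,4].
HN type (ℓ=4): μ^(1)=1; μ^(2)=1/2; μ^(3)=0; μ^(4)=-3

((3, 0, 1, 0); (0, 0, 2, 2); (0, 0, 0, 1); (1, 1, 0, 0))


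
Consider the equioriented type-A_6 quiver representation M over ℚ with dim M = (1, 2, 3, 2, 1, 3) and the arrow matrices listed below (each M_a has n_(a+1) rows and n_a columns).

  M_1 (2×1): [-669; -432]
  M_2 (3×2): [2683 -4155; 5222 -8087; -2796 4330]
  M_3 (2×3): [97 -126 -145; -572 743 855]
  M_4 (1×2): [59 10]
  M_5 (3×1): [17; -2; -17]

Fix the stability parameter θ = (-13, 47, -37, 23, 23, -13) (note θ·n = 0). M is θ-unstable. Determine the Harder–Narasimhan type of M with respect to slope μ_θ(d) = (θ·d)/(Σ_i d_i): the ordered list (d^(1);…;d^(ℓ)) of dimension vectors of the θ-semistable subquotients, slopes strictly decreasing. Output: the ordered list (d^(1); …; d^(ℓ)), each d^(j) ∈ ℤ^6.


Via rank(M_{q-1}∘⋯∘M_p): M ≅ I[1,6], I[2,4], I[3,3], I[6,6]^2.
μ_θ-semistable layers: μ^(1)=23; μ^(2)=11; μ^(3)=5; μ^(4)=-13; μ^(5)=-37

((0, 0, 0, 1, 0, 0); (0, 0, 0, 1, 1, 1); (0, 2, 2, 0, 0, 0); (1, 0, 0, 0, 0, 2); (0, 0, 1, 0, 0, 0))


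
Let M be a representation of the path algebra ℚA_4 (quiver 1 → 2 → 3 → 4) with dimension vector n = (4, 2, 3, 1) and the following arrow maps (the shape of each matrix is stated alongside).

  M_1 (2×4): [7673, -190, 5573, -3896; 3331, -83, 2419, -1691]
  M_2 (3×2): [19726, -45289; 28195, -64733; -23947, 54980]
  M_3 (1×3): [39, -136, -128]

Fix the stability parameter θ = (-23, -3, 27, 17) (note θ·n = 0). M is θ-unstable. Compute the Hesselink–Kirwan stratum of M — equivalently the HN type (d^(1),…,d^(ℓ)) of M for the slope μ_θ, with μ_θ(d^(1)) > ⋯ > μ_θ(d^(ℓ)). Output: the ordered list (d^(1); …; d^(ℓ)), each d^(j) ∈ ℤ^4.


Barcode: M ≅ I[1,1]^2, I[1,3], I[1,4], I[3,3]. HN layers by μ_θ (4 steps, strictly decreasing):
  μ^(1)=27; μ^(2)=22; μ^(3)=-3; μ^(4)=-23

((0, 0, 2, 0); (0, 0, 1, 1); (0, 2, 0, 0); (4, 0, 0, 0))
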